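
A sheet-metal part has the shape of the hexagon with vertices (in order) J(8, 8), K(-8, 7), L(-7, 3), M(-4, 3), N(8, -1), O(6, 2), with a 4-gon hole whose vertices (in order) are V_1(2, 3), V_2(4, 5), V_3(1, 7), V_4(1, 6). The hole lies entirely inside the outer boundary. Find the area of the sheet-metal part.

79.5

Outer boundary:
J→K: (8)(7) − (-8)(8) = 120
K→L: (-8)(3) − (-7)(7) = 25
L→M: (-7)(3) − (-4)(3) = -9
M→N: (-4)(-1) − (8)(3) = -20
N→O: (8)(2) − (6)(-1) = 22
O→J: (6)(8) − (8)(2) = 32
Σ = 170
Area = |Σ|/2 = 85.
Hole:
Apply the shoelace formula: 2A = Σ (x_i·y_{i+1} − x_{i+1}·y_i), indices taken mod 4.
V_1→V_2: (2)(5) − (4)(3) = -2
V_2→V_3: (4)(7) − (1)(5) = 23
V_3→V_4: (1)(6) − (1)(7) = -1
V_4→V_1: (1)(3) − (2)(6) = -9
Σ = 11
Area = |Σ|/2 = 5.5.
Net area = 85 − 5.5 = 79.5.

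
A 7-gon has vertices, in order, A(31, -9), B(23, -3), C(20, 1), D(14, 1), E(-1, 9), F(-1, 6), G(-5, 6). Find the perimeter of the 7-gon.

84

|AB| = √((-8)² + (6)²) = √100 = 10
|BC| = √((-3)² + (4)²) = √25 = 5
|CD| = √((-6)² + (0)²) = √36 = 6
|DE| = √((-15)² + (8)²) = √289 = 17
|EF| = √((0)² + (-3)²) = √9 = 3
|FG| = √((-4)² + (0)²) = √16 = 4
|GA| = √((36)² + (-15)²) = √1521 = 39
Perimeter = 10 + 5 + 6 + 17 + 3 + 4 + 39 = 84.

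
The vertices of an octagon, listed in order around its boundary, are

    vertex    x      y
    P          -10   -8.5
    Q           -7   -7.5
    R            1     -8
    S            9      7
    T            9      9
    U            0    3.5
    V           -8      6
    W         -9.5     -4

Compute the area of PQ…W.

182.625

Apply Gauss's area formula: 2A = Σ (x_i·y_{i+1} − x_{i+1}·y_i), indices taken mod 8.
P→Q: (-10)(-7.5) − (-7)(-8.5) = 15.5
Q→R: (-7)(-8) − (1)(-7.5) = 63.5
R→S: (1)(7) − (9)(-8) = 79
S→T: (9)(9) − (9)(7) = 18
T→U: (9)(3.5) − (0)(9) = 31.5
U→V: (0)(6) − (-8)(3.5) = 28
V→W: (-8)(-4) − (-9.5)(6) = 89
W→P: (-9.5)(-8.5) − (-10)(-4) = 40.75
Σ = 365.25
Area = |Σ|/2 = 182.625.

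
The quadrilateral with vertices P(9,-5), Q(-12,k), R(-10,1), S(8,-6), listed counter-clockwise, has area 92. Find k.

10

Write out the shoelace sum; only the two edges meeting at Q involve k:
2·Area = [(9·k − (-12)·(-5)) + ((-12)·1 − (-10)·k)] + 66
       = 19·k + -6 = 184
⇒ k = 10.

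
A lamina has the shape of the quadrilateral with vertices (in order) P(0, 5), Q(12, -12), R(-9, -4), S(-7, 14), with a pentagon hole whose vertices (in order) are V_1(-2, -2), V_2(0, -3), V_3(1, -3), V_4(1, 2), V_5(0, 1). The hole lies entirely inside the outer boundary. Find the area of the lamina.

Outer boundary:
Apply the surveyor's formula: 2A = Σ (x_i·y_{i+1} − x_{i+1}·y_i), indices taken mod 4.
Σ = (-60) + (-156) + (-154) + (-35) = -405
Area = |Σ|/2 = 202.5.
Hole:
Apply Gauss's area formula: 2A = Σ (x_i·y_{i+1} − x_{i+1}·y_i), indices taken mod 5.
Σ = (6) + (3) + (5) + (1) + (2) = 17
Area = |Σ|/2 = 8.5.
Net area = 202.5 − 8.5 = 194.

194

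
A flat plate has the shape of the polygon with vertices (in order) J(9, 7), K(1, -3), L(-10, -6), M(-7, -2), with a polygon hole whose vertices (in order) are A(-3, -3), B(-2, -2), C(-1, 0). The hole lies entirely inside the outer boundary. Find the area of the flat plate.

61

Outer boundary:
Σ = (-34) + (-36) + (-22) + (-31) = -123
Area = |Σ|/2 = 61.5.
Hole:
Apply the shoelace (surveyor's) formula: 2A = Σ (x_i·y_{i+1} − x_{i+1}·y_i), indices taken mod 3.
A→B: (-3)(-2) − (-2)(-3) = 0
B→C: (-2)(0) − (-1)(-2) = -2
C→A: (-1)(-3) − (-3)(0) = 3
Σ = 1
Area = |Σ|/2 = 0.5.
Net area = 61.5 − 0.5 = 61.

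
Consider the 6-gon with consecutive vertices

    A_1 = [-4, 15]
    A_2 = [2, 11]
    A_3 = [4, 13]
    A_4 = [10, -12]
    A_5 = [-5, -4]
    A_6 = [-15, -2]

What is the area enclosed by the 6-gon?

Apply Gauss's area formula: 2A = Σ (x_i·y_{i+1} − x_{i+1}·y_i), indices taken mod 6.
A_1→A_2: (-4)(11) − (2)(15) = -74
A_2→A_3: (2)(13) − (4)(11) = -18
A_3→A_4: (4)(-12) − (10)(13) = -178
A_4→A_5: (10)(-4) − (-5)(-12) = -100
A_5→A_6: (-5)(-2) − (-15)(-4) = -50
A_6→A_1: (-15)(15) − (-4)(-2) = -233
Σ = -653
Area = |Σ|/2 = 326.5.

326.5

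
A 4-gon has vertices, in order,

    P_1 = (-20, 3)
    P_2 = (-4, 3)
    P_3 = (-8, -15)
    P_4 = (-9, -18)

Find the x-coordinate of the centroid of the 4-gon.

Apply the surveyor's formula. First the cross-terms c_i = x_i·y_{i+1} − x_{i+1}·y_i:
  -48, 84, 9, -387  ⇒  2A = -342, A = -171.
Then Σ (x_i + x_{i+1})·c_i = 11214, so x̄ = 11214 / (6·(-171)) = -623/57.

-623/57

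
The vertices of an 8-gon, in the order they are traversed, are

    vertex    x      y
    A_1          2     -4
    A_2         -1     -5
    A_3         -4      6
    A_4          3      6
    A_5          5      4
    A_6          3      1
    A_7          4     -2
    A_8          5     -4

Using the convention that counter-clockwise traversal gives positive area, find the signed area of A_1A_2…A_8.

-67.5

Apply Gauss's area formula: 2A = Σ (x_i·y_{i+1} − x_{i+1}·y_i), indices taken mod 8.
Cross-terms: -14, -26, -42, -18, -7, -10, -6, -12  ⇒  Σ = -135
Signed area = Σ/2 = -67.5 (negative ⇒ clockwise traversal).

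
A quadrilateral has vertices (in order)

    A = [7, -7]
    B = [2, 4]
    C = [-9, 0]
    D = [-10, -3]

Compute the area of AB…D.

98

Apply the shoelace (surveyor's) formula: 2A = Σ (x_i·y_{i+1} − x_{i+1}·y_i), indices taken mod 4.
Σ = (42) + (36) + (27) + (91) = 196
Area = |Σ|/2 = 98.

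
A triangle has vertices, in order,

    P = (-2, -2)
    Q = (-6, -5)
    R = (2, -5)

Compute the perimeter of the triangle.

18

|PQ| = √((-4)² + (-3)²) = √25 = 5
|QR| = √((8)² + (0)²) = √64 = 8
|RP| = √((-4)² + (3)²) = √25 = 5
Perimeter = 5 + 8 + 5 = 18.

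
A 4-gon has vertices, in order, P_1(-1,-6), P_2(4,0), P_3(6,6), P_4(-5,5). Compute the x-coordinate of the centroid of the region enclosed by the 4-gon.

54/143

Apply the shoelace formula. First the cross-terms c_i = x_i·y_{i+1} − x_{i+1}·y_i:
  24, 24, 60, 35  ⇒  2A = 143, A = 71.5.
Then Σ (x_i + x_{i+1})·c_i = 162, so x̄ = 162 / (6·71.5) = 54/143.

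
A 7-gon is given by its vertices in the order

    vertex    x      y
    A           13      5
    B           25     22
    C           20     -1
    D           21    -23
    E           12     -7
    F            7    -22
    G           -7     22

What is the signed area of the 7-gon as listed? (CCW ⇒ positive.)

Apply the shoelace formula: 2A = Σ (x_i·y_{i+1} − x_{i+1}·y_i), indices taken mod 7.
Σ = (161) + (-465) + (-439) + (129) + (-215) + (0) + (-321) = -1150
Signed area = Σ/2 = -575 (negative ⇒ clockwise traversal).

-575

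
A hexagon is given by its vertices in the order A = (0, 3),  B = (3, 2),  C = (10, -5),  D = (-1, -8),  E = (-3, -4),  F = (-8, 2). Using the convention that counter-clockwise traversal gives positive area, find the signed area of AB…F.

-105.5

Σ = (-9) + (-35) + (-85) + (-20) + (-38) + (-24) = -211
Signed area = Σ/2 = -105.5 (negative ⇒ clockwise traversal).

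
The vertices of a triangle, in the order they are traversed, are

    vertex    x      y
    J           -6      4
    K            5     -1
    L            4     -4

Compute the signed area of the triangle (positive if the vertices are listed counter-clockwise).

-19

Apply the shoelace (surveyor's) formula: 2A = Σ (x_i·y_{i+1} − x_{i+1}·y_i), indices taken mod 3.
J→K: (-6)(-1) − (5)(4) = -14
K→L: (5)(-4) − (4)(-1) = -16
L→J: (4)(4) − (-6)(-4) = -8
Σ = -38
Signed area = Σ/2 = -19 (negative ⇒ clockwise traversal).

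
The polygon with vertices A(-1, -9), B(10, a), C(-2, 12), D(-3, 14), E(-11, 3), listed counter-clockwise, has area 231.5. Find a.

The doubled signed area Σ (x_i y_{i+1} − x_{i+1} y_i) is linear in a.
With a=0 it equals 465; the coefficient of a is 1 (from the two edges through B).
So 1·a + 465 = 2·231.5 = 463 ⇒ a = -2.

-2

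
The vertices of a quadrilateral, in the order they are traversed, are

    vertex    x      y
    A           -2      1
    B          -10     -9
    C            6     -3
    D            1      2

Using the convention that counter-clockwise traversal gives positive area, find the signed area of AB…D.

Apply the shoelace (surveyor's) formula: 2A = Σ (x_i·y_{i+1} − x_{i+1}·y_i), indices taken mod 4.
A→B: (-2)(-9) − (-10)(1) = 28
B→C: (-10)(-3) − (6)(-9) = 84
C→D: (6)(2) − (1)(-3) = 15
D→A: (1)(1) − (-2)(2) = 5
Σ = 132
Signed area = Σ/2 = 66 (positive ⇒ counter-clockwise traversal).

66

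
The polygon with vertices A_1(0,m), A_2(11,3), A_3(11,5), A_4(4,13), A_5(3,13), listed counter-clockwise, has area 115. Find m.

-9

The doubled signed area Σ (x_i y_{i+1} − x_{i+1} y_i) is linear in m.
With m=0 it equals 158; the coefficient of m is -8 (from the two edges through A_1).
So -8·m + 158 = 2·115 = 230 ⇒ m = -9.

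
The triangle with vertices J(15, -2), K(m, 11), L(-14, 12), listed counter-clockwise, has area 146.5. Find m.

9

Write out the shoelace sum; only the two edges meeting at K involve m:
2·Area = [(15·11 − m·(-2)) + (m·12 − (-14)·11)] + -152
       = 14·m + 167 = 293
⇒ m = 9.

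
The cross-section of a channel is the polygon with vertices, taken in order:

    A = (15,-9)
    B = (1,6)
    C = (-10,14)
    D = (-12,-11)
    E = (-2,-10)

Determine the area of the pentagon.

358.5

A→B: (15)(6) − (1)(-9) = 99
B→C: (1)(14) − (-10)(6) = 74
C→D: (-10)(-11) − (-12)(14) = 278
D→E: (-12)(-10) − (-2)(-11) = 98
E→A: (-2)(-9) − (15)(-10) = 168
Σ = 717
Area = |Σ|/2 = 358.5.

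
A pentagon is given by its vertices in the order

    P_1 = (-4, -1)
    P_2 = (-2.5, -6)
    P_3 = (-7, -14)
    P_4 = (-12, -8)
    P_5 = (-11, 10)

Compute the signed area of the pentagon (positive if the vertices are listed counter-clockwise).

Cross-terms: 21.5, -7, -112, -208, 51  ⇒  Σ = -254.5
Signed area = Σ/2 = -127.25 (negative ⇒ clockwise traversal).

-127.25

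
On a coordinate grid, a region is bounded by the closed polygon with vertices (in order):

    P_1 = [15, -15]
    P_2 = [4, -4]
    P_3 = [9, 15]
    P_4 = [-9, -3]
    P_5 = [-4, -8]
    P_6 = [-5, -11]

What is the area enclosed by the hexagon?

254

P_1→P_2: (15)(-4) − (4)(-15) = 0
P_2→P_3: (4)(15) − (9)(-4) = 96
P_3→P_4: (9)(-3) − (-9)(15) = 108
P_4→P_5: (-9)(-8) − (-4)(-3) = 60
P_5→P_6: (-4)(-11) − (-5)(-8) = 4
P_6→P_1: (-5)(-15) − (15)(-11) = 240
Σ = 508
Area = |Σ|/2 = 254.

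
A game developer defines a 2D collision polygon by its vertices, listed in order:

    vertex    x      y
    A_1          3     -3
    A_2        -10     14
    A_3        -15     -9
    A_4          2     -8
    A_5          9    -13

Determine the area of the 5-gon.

254

Apply the shoelace (surveyor's) formula: 2A = Σ (x_i·y_{i+1} − x_{i+1}·y_i), indices taken mod 5.
Cross-terms: 12, 300, 138, 46, 12  ⇒  Σ = 508
Area = |Σ|/2 = 254.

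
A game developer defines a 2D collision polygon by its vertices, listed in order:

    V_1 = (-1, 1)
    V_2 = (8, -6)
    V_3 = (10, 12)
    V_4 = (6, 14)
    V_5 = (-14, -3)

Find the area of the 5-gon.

191.5

V_1→V_2: (-1)(-6) − (8)(1) = -2
V_2→V_3: (8)(12) − (10)(-6) = 156
V_3→V_4: (10)(14) − (6)(12) = 68
V_4→V_5: (6)(-3) − (-14)(14) = 178
V_5→V_1: (-14)(1) − (-1)(-3) = -17
Σ = 383
Area = |Σ|/2 = 191.5.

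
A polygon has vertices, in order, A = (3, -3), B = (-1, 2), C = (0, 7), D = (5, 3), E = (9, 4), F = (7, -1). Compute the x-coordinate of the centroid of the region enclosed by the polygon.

Apply the surveyor's formula. First the cross-terms c_i = x_i·y_{i+1} − x_{i+1}·y_i:
  3, -7, -35, -7, -37, -18  ⇒  2A = -101, A = -50.5.
Then Σ (x_i + x_{i+1})·c_i = -1032, so x̄ = -1032 / (6·(-50.5)) = 344/101.

344/101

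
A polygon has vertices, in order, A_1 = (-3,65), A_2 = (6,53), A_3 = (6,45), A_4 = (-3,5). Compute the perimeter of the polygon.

124

|A_1A_2| = √((9)² + (-12)²) = √225 = 15
|A_2A_3| = √((0)² + (-8)²) = √64 = 8
|A_3A_4| = √((-9)² + (-40)²) = √1681 = 41
|A_4A_1| = √((0)² + (60)²) = √3600 = 60
Perimeter = 15 + 8 + 41 + 60 = 124.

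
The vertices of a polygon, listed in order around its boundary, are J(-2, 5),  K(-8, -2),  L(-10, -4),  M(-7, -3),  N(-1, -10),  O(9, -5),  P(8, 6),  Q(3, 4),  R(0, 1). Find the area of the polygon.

166.5

J→K: (-2)(-2) − (-8)(5) = 44
K→L: (-8)(-4) − (-10)(-2) = 12
L→M: (-10)(-3) − (-7)(-4) = 2
M→N: (-7)(-10) − (-1)(-3) = 67
N→O: (-1)(-5) − (9)(-10) = 95
O→P: (9)(6) − (8)(-5) = 94
P→Q: (8)(4) − (3)(6) = 14
Q→R: (3)(1) − (0)(4) = 3
R→J: (0)(5) − (-2)(1) = 2
Σ = 333
Area = |Σ|/2 = 166.5.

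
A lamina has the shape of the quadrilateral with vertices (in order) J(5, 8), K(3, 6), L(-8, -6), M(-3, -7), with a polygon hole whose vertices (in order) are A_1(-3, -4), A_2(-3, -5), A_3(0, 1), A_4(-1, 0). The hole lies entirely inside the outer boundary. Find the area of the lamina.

Outer boundary:
Apply the shoelace (surveyor's) formula: 2A = Σ (x_i·y_{i+1} − x_{i+1}·y_i), indices taken mod 4.
Σ = (6) + (30) + (38) + (11) = 85
Area = |Σ|/2 = 42.5.
Hole:
Apply the shoelace formula: 2A = Σ (x_i·y_{i+1} − x_{i+1}·y_i), indices taken mod 4.
A_1→A_2: (-3)(-5) − (-3)(-4) = 3
A_2→A_3: (-3)(1) − (0)(-5) = -3
A_3→A_4: (0)(0) − (-1)(1) = 1
A_4→A_1: (-1)(-4) − (-3)(0) = 4
Σ = 5
Area = |Σ|/2 = 2.5.
Net area = 42.5 − 2.5 = 40.

40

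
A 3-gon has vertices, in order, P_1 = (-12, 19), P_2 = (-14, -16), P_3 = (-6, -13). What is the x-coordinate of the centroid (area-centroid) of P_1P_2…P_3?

-32/3

Apply Gauss's area formula. First the cross-terms c_i = x_i·y_{i+1} − x_{i+1}·y_i:
  458, 86, -270  ⇒  2A = 274, A = 137.
Then Σ (x_i + x_{i+1})·c_i = -8768, so x̄ = -8768 / (6·137) = -32/3.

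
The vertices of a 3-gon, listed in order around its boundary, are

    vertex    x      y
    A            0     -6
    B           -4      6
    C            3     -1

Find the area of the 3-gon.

28

Cross-terms: -24, -14, -18  ⇒  Σ = -56
Area = |Σ|/2 = 28.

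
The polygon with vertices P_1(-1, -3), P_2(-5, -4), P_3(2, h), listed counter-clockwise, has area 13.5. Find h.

The doubled signed area Σ (x_i y_{i+1} − x_{i+1} y_i) is linear in h.
With h=0 it equals -9; the coefficient of h is -4 (from the two edges through P_3).
So -4·h + -9 = 2·13.5 = 27 ⇒ h = -9.

-9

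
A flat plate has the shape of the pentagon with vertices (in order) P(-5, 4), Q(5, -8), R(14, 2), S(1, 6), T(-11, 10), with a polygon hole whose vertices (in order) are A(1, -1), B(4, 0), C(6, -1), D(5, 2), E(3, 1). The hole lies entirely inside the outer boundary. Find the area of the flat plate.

147

Outer boundary:
P→Q: (-5)(-8) − (5)(4) = 20
Q→R: (5)(2) − (14)(-8) = 122
R→S: (14)(6) − (1)(2) = 82
S→T: (1)(10) − (-11)(6) = 76
T→P: (-11)(4) − (-5)(10) = 6
Σ = 306
Area = |Σ|/2 = 153.
Hole:
Apply Gauss's area formula: 2A = Σ (x_i·y_{i+1} − x_{i+1}·y_i), indices taken mod 5.
Cross-terms: 4, -4, 17, -1, -4  ⇒  Σ = 12
Area = |Σ|/2 = 6.
Net area = 153 − 6 = 147.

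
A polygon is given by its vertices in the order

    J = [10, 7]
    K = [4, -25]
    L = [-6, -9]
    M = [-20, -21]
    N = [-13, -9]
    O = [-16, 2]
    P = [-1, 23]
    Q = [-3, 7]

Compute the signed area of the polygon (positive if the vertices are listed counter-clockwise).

Apply the surveyor's formula: 2A = Σ (x_i·y_{i+1} − x_{i+1}·y_i), indices taken mod 8.
Σ = (-278) + (-186) + (-54) + (-93) + (-170) + (-366) + (62) + (-91) = -1176
Signed area = Σ/2 = -588 (negative ⇒ clockwise traversal).

-588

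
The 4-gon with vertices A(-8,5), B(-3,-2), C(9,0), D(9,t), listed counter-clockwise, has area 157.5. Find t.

13

Write out the shoelace sum; only the two edges meeting at D involve t:
2·Area = [(9·t − 9·0) + (9·5 − (-8)·t)] + 49
       = 17·t + 94 = 315
⇒ t = 13.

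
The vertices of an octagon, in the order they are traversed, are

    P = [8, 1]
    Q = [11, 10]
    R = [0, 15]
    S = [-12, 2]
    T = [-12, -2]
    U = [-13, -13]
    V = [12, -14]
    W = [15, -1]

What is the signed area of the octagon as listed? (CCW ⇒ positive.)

Apply the surveyor's formula: 2A = Σ (x_i·y_{i+1} − x_{i+1}·y_i), indices taken mod 8.
Σ = (69) + (165) + (180) + (48) + (130) + (338) + (198) + (23) = 1151
Signed area = Σ/2 = 575.5 (positive ⇒ counter-clockwise traversal).

575.5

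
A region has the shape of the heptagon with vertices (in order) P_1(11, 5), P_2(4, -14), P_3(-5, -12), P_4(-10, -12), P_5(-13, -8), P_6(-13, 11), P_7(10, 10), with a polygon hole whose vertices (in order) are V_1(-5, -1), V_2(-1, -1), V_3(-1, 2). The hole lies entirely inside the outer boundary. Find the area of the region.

Outer boundary:
Σ = (-174) + (-118) + (-60) + (-76) + (-247) + (-240) + (-60) = -975
Area = |Σ|/2 = 487.5.
Hole:
Apply the shoelace formula: 2A = Σ (x_i·y_{i+1} − x_{i+1}·y_i), indices taken mod 3.
V_1→V_2: (-5)(-1) − (-1)(-1) = 4
V_2→V_3: (-1)(2) − (-1)(-1) = -3
V_3→V_1: (-1)(-1) − (-5)(2) = 11
Σ = 12
Area = |Σ|/2 = 6.
Net area = 487.5 − 6 = 481.5.

481.5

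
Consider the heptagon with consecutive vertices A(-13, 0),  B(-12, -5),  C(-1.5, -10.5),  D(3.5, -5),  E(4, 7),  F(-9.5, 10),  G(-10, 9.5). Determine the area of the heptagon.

256

Apply the surveyor's formula: 2A = Σ (x_i·y_{i+1} − x_{i+1}·y_i), indices taken mod 7.
A→B: (-13)(-5) − (-12)(0) = 65
B→C: (-12)(-10.5) − (-1.5)(-5) = 118.5
C→D: (-1.5)(-5) − (3.5)(-10.5) = 44.25
D→E: (3.5)(7) − (4)(-5) = 44.5
E→F: (4)(10) − (-9.5)(7) = 106.5
F→G: (-9.5)(9.5) − (-10)(10) = 9.75
G→A: (-10)(0) − (-13)(9.5) = 123.5
Σ = 512
Area = |Σ|/2 = 256.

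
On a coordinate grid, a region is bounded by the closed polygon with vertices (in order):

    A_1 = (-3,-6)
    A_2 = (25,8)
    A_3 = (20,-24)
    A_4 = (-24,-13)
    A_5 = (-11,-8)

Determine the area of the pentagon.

Σ = (126) + (-760) + (-836) + (49) + (42) = -1379
Area = |Σ|/2 = 689.5.

689.5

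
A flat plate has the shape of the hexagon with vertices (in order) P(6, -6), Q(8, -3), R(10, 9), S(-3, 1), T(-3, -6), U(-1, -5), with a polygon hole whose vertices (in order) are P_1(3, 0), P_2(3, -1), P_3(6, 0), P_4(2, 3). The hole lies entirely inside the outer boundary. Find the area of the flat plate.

Outer boundary:
Apply Gauss's area formula: 2A = Σ (x_i·y_{i+1} − x_{i+1}·y_i), indices taken mod 6.
Σ = (30) + (102) + (37) + (21) + (9) + (36) = 235
Area = |Σ|/2 = 117.5.
Hole:
Σ = (-3) + (6) + (18) + (-9) = 12
Area = |Σ|/2 = 6.
Net area = 117.5 − 6 = 111.5.

111.5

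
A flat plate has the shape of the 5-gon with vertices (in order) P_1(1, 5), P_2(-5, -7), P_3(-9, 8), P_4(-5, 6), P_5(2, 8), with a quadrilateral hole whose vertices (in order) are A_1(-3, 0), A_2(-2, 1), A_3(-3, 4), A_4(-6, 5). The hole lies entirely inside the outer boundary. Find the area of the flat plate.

66.5

Outer boundary:
Apply the shoelace formula: 2A = Σ (x_i·y_{i+1} − x_{i+1}·y_i), indices taken mod 5.
Σ = (18) + (-103) + (-14) + (-52) + (2) = -149
Area = |Σ|/2 = 74.5.
Hole:
A_1→A_2: (-3)(1) − (-2)(0) = -3
A_2→A_3: (-2)(4) − (-3)(1) = -5
A_3→A_4: (-3)(5) − (-6)(4) = 9
A_4→A_1: (-6)(0) − (-3)(5) = 15
Σ = 16
Area = |Σ|/2 = 8.
Net area = 74.5 − 8 = 66.5.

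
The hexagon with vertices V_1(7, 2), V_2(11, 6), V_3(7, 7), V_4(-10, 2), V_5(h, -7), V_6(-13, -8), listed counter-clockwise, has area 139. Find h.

The doubled signed area Σ (x_i y_{i+1} − x_{i+1} y_i) is linear in h.
With h=0 it equals 148; the coefficient of h is -10 (from the two edges through V_5).
So -10·h + 148 = 2·139 = 278 ⇒ h = -13.

-13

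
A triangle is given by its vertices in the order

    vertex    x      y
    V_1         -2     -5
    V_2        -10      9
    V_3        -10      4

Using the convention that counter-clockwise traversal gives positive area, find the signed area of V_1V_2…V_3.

Σ = (-68) + (50) + (58) = 40
Signed area = Σ/2 = 20 (positive ⇒ counter-clockwise traversal).

20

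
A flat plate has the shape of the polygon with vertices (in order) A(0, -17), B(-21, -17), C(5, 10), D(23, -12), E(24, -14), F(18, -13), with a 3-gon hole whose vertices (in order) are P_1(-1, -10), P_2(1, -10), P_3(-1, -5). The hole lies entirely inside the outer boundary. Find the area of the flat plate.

Outer boundary:
Apply Gauss's area formula: 2A = Σ (x_i·y_{i+1} − x_{i+1}·y_i), indices taken mod 6.
Cross-terms: -357, -125, -290, -34, -60, -306  ⇒  Σ = -1172
Area = |Σ|/2 = 586.
Hole:
Cross-terms: 20, -15, 5  ⇒  Σ = 10
Area = |Σ|/2 = 5.
Net area = 586 − 5 = 581.

581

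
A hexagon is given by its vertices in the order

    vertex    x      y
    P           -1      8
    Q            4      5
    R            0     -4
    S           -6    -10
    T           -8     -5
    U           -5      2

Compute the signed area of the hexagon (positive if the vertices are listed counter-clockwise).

Cross-terms: -37, -16, -24, -50, -41, -38  ⇒  Σ = -206
Signed area = Σ/2 = -103 (negative ⇒ clockwise traversal).

-103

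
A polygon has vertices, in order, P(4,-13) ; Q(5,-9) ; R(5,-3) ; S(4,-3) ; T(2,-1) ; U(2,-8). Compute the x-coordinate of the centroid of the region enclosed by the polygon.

263/75

Apply the shoelace formula. First the cross-terms c_i = x_i·y_{i+1} − x_{i+1}·y_i:
  29, 30, -3, 2, -14, 6  ⇒  2A = 50, A = 25.
Then Σ (x_i + x_{i+1})·c_i = 526, so x̄ = 526 / (6·25) = 263/75.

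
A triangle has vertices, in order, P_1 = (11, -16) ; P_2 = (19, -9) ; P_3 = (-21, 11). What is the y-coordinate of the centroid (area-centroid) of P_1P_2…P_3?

Apply the shoelace (surveyor's) formula. First the cross-terms c_i = x_i·y_{i+1} − x_{i+1}·y_i:
  205, 20, 215  ⇒  2A = 440, A = 220.
Then Σ (y_i + y_{i+1})·c_i = -6160, so ȳ = -6160 / (6·220) = -14/3.

-14/3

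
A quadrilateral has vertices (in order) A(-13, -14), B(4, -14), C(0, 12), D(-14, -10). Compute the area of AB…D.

260

Apply Gauss's area formula: 2A = Σ (x_i·y_{i+1} − x_{i+1}·y_i), indices taken mod 4.
Σ = (238) + (48) + (168) + (66) = 520
Area = |Σ|/2 = 260.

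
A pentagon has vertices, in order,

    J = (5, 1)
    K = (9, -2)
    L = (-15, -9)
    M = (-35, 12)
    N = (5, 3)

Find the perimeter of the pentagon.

|JK| = √((4)² + (-3)²) = √25 = 5
|KL| = √((-24)² + (-7)²) = √625 = 25
|LM| = √((-20)² + (21)²) = √841 = 29
|MN| = √((40)² + (-9)²) = √1681 = 41
|NJ| = √((0)² + (-2)²) = √4 = 2
Perimeter = 5 + 25 + 29 + 41 + 2 = 102.

102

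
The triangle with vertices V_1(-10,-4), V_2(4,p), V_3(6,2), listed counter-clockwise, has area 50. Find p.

The doubled signed area Σ (x_i y_{i+1} − x_{i+1} y_i) is linear in p.
With p=0 it equals 20; the coefficient of p is -16 (from the two edges through V_2).
So -16·p + 20 = 2·50 = 100 ⇒ p = -5.

-5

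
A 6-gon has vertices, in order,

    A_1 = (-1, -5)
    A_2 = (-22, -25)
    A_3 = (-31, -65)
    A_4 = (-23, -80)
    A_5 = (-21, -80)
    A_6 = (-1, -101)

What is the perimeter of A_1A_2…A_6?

|A_1A_2| = √((-21)² + (-20)²) = √841 = 29
|A_2A_3| = √((-9)² + (-40)²) = √1681 = 41
|A_3A_4| = √((8)² + (-15)²) = √289 = 17
|A_4A_5| = √((2)² + (0)²) = √4 = 2
|A_5A_6| = √((20)² + (-21)²) = √841 = 29
|A_6A_1| = √((0)² + (96)²) = √9216 = 96
Perimeter = 29 + 41 + 17 + 2 + 29 + 96 = 214.

214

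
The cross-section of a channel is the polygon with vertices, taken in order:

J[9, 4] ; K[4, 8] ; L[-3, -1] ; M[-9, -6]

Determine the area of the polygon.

51.5

Apply the shoelace (surveyor's) formula: 2A = Σ (x_i·y_{i+1} − x_{i+1}·y_i), indices taken mod 4.
Cross-terms: 56, 20, 9, 18  ⇒  Σ = 103
Area = |Σ|/2 = 51.5.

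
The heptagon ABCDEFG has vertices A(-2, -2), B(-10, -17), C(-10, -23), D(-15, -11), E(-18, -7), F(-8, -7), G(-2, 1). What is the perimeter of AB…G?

64

|AB| = √((-8)² + (-15)²) = √289 = 17
|BC| = √((0)² + (-6)²) = √36 = 6
|CD| = √((-5)² + (12)²) = √169 = 13
|DE| = √((-3)² + (4)²) = √25 = 5
|EF| = √((10)² + (0)²) = √100 = 10
|FG| = √((6)² + (8)²) = √100 = 10
|GA| = √((0)² + (-3)²) = √9 = 3
Perimeter = 17 + 6 + 13 + 5 + 10 + 10 + 3 = 64.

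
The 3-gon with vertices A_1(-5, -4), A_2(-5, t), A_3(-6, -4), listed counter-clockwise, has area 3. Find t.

The doubled signed area Σ (x_i y_{i+1} − x_{i+1} y_i) is linear in t.
With t=0 it equals 4; the coefficient of t is 1 (from the two edges through A_2).
So 1·t + 4 = 2·3 = 6 ⇒ t = 2.

2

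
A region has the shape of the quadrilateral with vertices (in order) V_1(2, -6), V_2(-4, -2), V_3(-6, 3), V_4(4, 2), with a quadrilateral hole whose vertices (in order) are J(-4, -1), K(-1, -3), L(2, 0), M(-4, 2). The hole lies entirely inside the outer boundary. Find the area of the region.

Outer boundary:
Apply the surveyor's formula: 2A = Σ (x_i·y_{i+1} − x_{i+1}·y_i), indices taken mod 4.
Cross-terms: -28, -24, -24, -28  ⇒  Σ = -104
Area = |Σ|/2 = 52.
Hole:
Σ = (11) + (6) + (4) + (12) = 33
Area = |Σ|/2 = 16.5.
Net area = 52 − 16.5 = 35.5.

35.5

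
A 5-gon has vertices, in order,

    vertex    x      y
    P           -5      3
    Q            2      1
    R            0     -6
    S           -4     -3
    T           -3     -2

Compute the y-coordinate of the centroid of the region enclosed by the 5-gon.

Apply the shoelace formula. First the cross-terms c_i = x_i·y_{i+1} − x_{i+1}·y_i:
  -11, -12, -24, -1, -19  ⇒  2A = -67, A = -33.5.
Then Σ (y_i + y_{i+1})·c_i = 218, so ȳ = 218 / (6·(-33.5)) = -218/201.

-218/201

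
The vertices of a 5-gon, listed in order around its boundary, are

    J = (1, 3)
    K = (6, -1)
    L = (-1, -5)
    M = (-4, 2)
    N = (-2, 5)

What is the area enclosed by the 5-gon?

49.5

Σ = (-19) + (-31) + (-22) + (-16) + (-11) = -99
Area = |Σ|/2 = 49.5.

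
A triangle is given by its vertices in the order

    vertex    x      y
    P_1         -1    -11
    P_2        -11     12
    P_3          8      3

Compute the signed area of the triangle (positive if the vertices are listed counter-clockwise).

Apply the shoelace (surveyor's) formula: 2A = Σ (x_i·y_{i+1} − x_{i+1}·y_i), indices taken mod 3.
Σ = (-133) + (-129) + (-85) = -347
Signed area = Σ/2 = -173.5 (negative ⇒ clockwise traversal).

-173.5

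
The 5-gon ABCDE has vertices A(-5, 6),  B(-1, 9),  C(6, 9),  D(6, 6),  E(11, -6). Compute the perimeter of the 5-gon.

48

|AB| = √((4)² + (3)²) = √25 = 5
|BC| = √((7)² + (0)²) = √49 = 7
|CD| = √((0)² + (-3)²) = √9 = 3
|DE| = √((5)² + (-12)²) = √169 = 13
|EA| = √((-16)² + (12)²) = √400 = 20
Perimeter = 5 + 7 + 3 + 13 + 20 = 48.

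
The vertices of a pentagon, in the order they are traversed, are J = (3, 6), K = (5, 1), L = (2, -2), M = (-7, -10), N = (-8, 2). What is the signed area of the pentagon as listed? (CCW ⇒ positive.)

J→K: (3)(1) − (5)(6) = -27
K→L: (5)(-2) − (2)(1) = -12
L→M: (2)(-10) − (-7)(-2) = -34
M→N: (-7)(2) − (-8)(-10) = -94
N→J: (-8)(6) − (3)(2) = -54
Σ = -221
Signed area = Σ/2 = -110.5 (negative ⇒ clockwise traversal).

-110.5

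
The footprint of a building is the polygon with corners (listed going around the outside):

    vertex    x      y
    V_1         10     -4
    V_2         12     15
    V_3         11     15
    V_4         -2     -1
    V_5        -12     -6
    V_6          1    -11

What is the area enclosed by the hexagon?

Σ = (198) + (15) + (19) + (0) + (138) + (106) = 476
Area = |Σ|/2 = 238.

238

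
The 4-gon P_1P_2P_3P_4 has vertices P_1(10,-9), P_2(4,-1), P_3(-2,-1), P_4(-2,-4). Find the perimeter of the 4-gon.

|P_1P_2| = √((-6)² + (8)²) = √100 = 10
|P_2P_3| = √((-6)² + (0)²) = √36 = 6
|P_3P_4| = √((0)² + (-3)²) = √9 = 3
|P_4P_1| = √((12)² + (-5)²) = √169 = 13
Perimeter = 10 + 6 + 3 + 13 = 32.

32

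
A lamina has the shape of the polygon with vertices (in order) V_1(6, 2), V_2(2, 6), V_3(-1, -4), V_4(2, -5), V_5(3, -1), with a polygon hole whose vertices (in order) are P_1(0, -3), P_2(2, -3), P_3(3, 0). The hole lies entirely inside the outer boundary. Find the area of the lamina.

31

Outer boundary:
Apply the shoelace formula: 2A = Σ (x_i·y_{i+1} − x_{i+1}·y_i), indices taken mod 5.
Σ = (32) + (-2) + (13) + (13) + (12) = 68
Area = |Σ|/2 = 34.
Hole:
Apply the surveyor's formula: 2A = Σ (x_i·y_{i+1} − x_{i+1}·y_i), indices taken mod 3.
P_1→P_2: (0)(-3) − (2)(-3) = 6
P_2→P_3: (2)(0) − (3)(-3) = 9
P_3→P_1: (3)(-3) − (0)(0) = -9
Σ = 6
Area = |Σ|/2 = 3.
Net area = 34 − 3 = 31.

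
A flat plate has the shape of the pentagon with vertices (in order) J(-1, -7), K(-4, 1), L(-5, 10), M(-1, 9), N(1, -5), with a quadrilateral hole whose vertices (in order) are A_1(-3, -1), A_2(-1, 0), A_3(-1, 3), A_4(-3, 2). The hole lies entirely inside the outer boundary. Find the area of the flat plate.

Outer boundary:
Apply Gauss's area formula: 2A = Σ (x_i·y_{i+1} − x_{i+1}·y_i), indices taken mod 5.
J→K: (-1)(1) − (-4)(-7) = -29
K→L: (-4)(10) − (-5)(1) = -35
L→M: (-5)(9) − (-1)(10) = -35
M→N: (-1)(-5) − (1)(9) = -4
N→J: (1)(-7) − (-1)(-5) = -12
Σ = -115
Area = |Σ|/2 = 57.5.
Hole:
Cross-terms: -1, -3, 7, 9  ⇒  Σ = 12
Area = |Σ|/2 = 6.
Net area = 57.5 − 6 = 51.5.

51.5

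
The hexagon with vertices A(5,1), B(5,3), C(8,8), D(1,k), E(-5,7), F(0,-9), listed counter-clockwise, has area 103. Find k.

The doubled signed area Σ (x_i y_{i+1} − x_{i+1} y_i) is linear in k.
With k=0 it equals 115; the coefficient of k is 13 (from the two edges through D).
So 13·k + 115 = 2·103 = 206 ⇒ k = 7.

7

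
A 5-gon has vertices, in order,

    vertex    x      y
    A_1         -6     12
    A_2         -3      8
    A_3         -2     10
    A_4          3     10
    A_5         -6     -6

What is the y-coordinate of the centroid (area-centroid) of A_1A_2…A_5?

986/213

Apply Gauss's area formula. First the cross-terms c_i = x_i·y_{i+1} − x_{i+1}·y_i:
  -12, -14, -50, 42, -108  ⇒  2A = -142, A = -71.
Then Σ (y_i + y_{i+1})·c_i = -1972, so ȳ = -1972 / (6·(-71)) = 986/213.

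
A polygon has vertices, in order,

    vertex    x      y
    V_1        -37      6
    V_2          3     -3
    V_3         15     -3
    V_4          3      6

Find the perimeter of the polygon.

|V_1V_2| = √((40)² + (-9)²) = √1681 = 41
|V_2V_3| = √((12)² + (0)²) = √144 = 12
|V_3V_4| = √((-12)² + (9)²) = √225 = 15
|V_4V_1| = √((-40)² + (0)²) = √1600 = 40
Perimeter = 41 + 12 + 15 + 40 = 108.

108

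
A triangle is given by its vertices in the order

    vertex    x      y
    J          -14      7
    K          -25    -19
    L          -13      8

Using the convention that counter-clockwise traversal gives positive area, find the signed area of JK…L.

Σ = (441) + (-447) + (21) = 15
Signed area = Σ/2 = 7.5 (positive ⇒ counter-clockwise traversal).

7.5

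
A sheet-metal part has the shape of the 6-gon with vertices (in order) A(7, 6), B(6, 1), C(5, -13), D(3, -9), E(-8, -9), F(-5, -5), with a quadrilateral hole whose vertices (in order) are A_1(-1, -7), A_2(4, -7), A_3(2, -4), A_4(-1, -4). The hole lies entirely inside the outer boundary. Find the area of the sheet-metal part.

Outer boundary:
Apply the surveyor's formula: 2A = Σ (x_i·y_{i+1} − x_{i+1}·y_i), indices taken mod 6.
Σ = (-29) + (-83) + (-6) + (-99) + (-5) + (5) = -217
Area = |Σ|/2 = 108.5.
Hole:
Apply the shoelace (surveyor's) formula: 2A = Σ (x_i·y_{i+1} − x_{i+1}·y_i), indices taken mod 4.
Σ = (35) + (-2) + (-12) + (3) = 24
Area = |Σ|/2 = 12.
Net area = 108.5 − 12 = 96.5.

96.5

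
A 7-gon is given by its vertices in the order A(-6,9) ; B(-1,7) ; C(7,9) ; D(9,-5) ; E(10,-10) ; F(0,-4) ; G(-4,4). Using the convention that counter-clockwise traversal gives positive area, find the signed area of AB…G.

Apply the shoelace (surveyor's) formula: 2A = Σ (x_i·y_{i+1} − x_{i+1}·y_i), indices taken mod 7.
Σ = (-33) + (-58) + (-116) + (-40) + (-40) + (-16) + (-12) = -315
Signed area = Σ/2 = -157.5 (negative ⇒ clockwise traversal).

-157.5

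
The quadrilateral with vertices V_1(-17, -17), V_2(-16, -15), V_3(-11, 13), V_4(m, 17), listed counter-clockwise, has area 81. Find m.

Write out the shoelace sum; only the two edges meeting at V_4 involve m:
2·Area = [((-11)·17 − m·13) + (m·(-17) − (-17)·17)] + -390
       = -30·m + -288 = 162
⇒ m = -15.

-15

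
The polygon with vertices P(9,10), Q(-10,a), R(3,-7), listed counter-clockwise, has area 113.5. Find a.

-6

Write out the shoelace sum; only the two edges meeting at Q involve a:
2·Area = [(9·a − (-10)·10) + ((-10)·(-7) − 3·a)] + 93
       = 6·a + 263 = 227
⇒ a = -6.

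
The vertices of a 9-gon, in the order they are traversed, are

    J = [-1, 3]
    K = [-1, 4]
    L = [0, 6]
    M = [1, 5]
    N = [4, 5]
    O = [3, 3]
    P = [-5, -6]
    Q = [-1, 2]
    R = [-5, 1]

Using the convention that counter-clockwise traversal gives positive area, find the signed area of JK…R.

Apply the shoelace (surveyor's) formula: 2A = Σ (x_i·y_{i+1} − x_{i+1}·y_i), indices taken mod 9.
J→K: (-1)(4) − (-1)(3) = -1
K→L: (-1)(6) − (0)(4) = -6
L→M: (0)(5) − (1)(6) = -6
M→N: (1)(5) − (4)(5) = -15
N→O: (4)(3) − (3)(5) = -3
O→P: (3)(-6) − (-5)(3) = -3
P→Q: (-5)(2) − (-1)(-6) = -16
Q→R: (-1)(1) − (-5)(2) = 9
R→J: (-5)(3) − (-1)(1) = -14
Σ = -55
Signed area = Σ/2 = -27.5 (negative ⇒ clockwise traversal).

-27.5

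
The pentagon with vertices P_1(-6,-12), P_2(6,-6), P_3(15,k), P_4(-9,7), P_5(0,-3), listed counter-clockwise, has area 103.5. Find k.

The doubled signed area Σ (x_i y_{i+1} − x_{i+1} y_i) is linear in k.
With k=0 it equals 312; the coefficient of k is 15 (from the two edges through P_3).
So 15·k + 312 = 2·103.5 = 207 ⇒ k = -7.

-7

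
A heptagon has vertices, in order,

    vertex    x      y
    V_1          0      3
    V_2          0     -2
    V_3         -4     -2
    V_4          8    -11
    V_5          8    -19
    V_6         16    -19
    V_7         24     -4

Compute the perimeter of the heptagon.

82

|V_1V_2| = √((0)² + (-5)²) = √25 = 5
|V_2V_3| = √((-4)² + (0)²) = √16 = 4
|V_3V_4| = √((12)² + (-9)²) = √225 = 15
|V_4V_5| = √((0)² + (-8)²) = √64 = 8
|V_5V_6| = √((8)² + (0)²) = √64 = 8
|V_6V_7| = √((8)² + (15)²) = √289 = 17
|V_7V_1| = √((-24)² + (7)²) = √625 = 25
Perimeter = 5 + 4 + 15 + 8 + 8 + 17 + 25 = 82.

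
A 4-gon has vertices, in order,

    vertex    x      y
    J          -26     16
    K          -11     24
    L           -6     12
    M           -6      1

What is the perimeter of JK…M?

|JK| = √((15)² + (8)²) = √289 = 17
|KL| = √((5)² + (-12)²) = √169 = 13
|LM| = √((0)² + (-11)²) = √121 = 11
|MJ| = √((-20)² + (15)²) = √625 = 25
Perimeter = 17 + 13 + 11 + 25 = 66.

66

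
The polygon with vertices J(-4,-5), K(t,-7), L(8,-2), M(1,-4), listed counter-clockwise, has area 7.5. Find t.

-6

Write out the shoelace sum; only the two edges meeting at K involve t:
2·Area = [((-4)·(-7) − t·(-5)) + (t·(-2) − 8·(-7))] + -51
       = 3·t + 33 = 15
⇒ t = -6.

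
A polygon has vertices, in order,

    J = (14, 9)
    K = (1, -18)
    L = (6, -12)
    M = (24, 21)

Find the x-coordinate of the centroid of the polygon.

Apply the surveyor's formula. First the cross-terms c_i = x_i·y_{i+1} − x_{i+1}·y_i:
  -261, 96, 414, -78  ⇒  2A = 171, A = 85.5.
Then Σ (x_i + x_{i+1})·c_i = 6213, so x̄ = 6213 / (6·85.5) = 109/9.

109/9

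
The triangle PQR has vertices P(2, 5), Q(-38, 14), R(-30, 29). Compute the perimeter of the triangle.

|PQ| = √((-40)² + (9)²) = √1681 = 41
|QR| = √((8)² + (15)²) = √289 = 17
|RP| = √((32)² + (-24)²) = √1600 = 40
Perimeter = 41 + 17 + 40 = 98.

98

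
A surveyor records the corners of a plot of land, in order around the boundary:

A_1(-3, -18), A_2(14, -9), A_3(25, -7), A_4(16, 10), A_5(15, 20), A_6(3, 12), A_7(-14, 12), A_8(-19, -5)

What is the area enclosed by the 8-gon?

Cross-terms: 279, 127, 362, 170, 120, 204, 298, 327  ⇒  Σ = 1887
Area = |Σ|/2 = 943.5.

943.5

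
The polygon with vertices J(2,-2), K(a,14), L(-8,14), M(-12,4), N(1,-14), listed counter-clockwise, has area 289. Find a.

Write out the shoelace sum; only the two edges meeting at K involve a:
2·Area = [(2·14 − a·(-2)) + (a·14 − (-8)·14)] + 326
       = 16·a + 466 = 578
⇒ a = 7.

7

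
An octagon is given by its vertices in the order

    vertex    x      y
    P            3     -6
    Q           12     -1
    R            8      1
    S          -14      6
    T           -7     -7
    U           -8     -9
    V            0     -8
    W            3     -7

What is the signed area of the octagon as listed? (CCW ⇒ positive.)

Σ = (69) + (20) + (62) + (140) + (7) + (64) + (24) + (3) = 389
Signed area = Σ/2 = 194.5 (positive ⇒ counter-clockwise traversal).

194.5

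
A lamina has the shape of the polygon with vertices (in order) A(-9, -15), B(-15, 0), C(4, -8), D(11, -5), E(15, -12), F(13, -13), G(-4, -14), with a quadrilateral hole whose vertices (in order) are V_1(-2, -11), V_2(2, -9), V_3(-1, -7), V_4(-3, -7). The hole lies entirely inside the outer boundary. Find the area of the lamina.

Outer boundary:
Σ = (-225) + (120) + (68) + (-57) + (-39) + (-234) + (-66) = -433
Area = |Σ|/2 = 216.5.
Hole:
Cross-terms: 40, -23, -14, 19  ⇒  Σ = 22
Area = |Σ|/2 = 11.
Net area = 216.5 − 11 = 205.5.

205.5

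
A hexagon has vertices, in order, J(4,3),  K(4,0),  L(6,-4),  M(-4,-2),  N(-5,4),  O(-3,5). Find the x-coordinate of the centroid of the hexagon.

1/124

Apply the shoelace formula. First the cross-terms c_i = x_i·y_{i+1} − x_{i+1}·y_i:
  -12, -16, -28, -26, -13, -29  ⇒  2A = -124, A = -62.
Then Σ (x_i + x_{i+1})·c_i = -3, so x̄ = -3 / (6·(-62)) = 1/124.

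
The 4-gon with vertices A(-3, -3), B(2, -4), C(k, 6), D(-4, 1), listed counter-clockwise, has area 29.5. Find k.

The doubled signed area Σ (x_i y_{i+1} − x_{i+1} y_i) is linear in k.
With k=0 it equals 69; the coefficient of k is 5 (from the two edges through C).
So 5·k + 69 = 2·29.5 = 59 ⇒ k = -2.

-2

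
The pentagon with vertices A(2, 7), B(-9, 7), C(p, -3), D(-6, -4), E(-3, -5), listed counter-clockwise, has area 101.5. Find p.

The doubled signed area Σ (x_i y_{i+1} − x_{i+1} y_i) is linear in p.
With p=0 it equals 93; the coefficient of p is -11 (from the two edges through C).
So -11·p + 93 = 2·101.5 = 203 ⇒ p = -10.

-10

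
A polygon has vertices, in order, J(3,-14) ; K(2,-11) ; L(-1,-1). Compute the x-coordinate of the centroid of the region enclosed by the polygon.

4/3

Apply the shoelace formula. First the cross-terms c_i = x_i·y_{i+1} − x_{i+1}·y_i:
  -5, -13, 17  ⇒  2A = -1, A = -0.5.
Then Σ (x_i + x_{i+1})·c_i = -4, so x̄ = -4 / (6·(-0.5)) = 4/3.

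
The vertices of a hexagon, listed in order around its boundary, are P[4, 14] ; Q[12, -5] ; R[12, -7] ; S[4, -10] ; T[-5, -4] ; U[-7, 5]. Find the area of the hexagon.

270.5

Apply the surveyor's formula: 2A = Σ (x_i·y_{i+1} − x_{i+1}·y_i), indices taken mod 6.
Σ = (-188) + (-24) + (-92) + (-66) + (-53) + (-118) = -541
Area = |Σ|/2 = 270.5.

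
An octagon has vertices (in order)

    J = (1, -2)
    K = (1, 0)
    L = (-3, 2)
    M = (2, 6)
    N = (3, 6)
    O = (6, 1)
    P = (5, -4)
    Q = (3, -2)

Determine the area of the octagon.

Apply the surveyor's formula: 2A = Σ (x_i·y_{i+1} − x_{i+1}·y_i), indices taken mod 8.
Σ = (2) + (2) + (-22) + (-6) + (-33) + (-29) + (2) + (-4) = -88
Area = |Σ|/2 = 44.

44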